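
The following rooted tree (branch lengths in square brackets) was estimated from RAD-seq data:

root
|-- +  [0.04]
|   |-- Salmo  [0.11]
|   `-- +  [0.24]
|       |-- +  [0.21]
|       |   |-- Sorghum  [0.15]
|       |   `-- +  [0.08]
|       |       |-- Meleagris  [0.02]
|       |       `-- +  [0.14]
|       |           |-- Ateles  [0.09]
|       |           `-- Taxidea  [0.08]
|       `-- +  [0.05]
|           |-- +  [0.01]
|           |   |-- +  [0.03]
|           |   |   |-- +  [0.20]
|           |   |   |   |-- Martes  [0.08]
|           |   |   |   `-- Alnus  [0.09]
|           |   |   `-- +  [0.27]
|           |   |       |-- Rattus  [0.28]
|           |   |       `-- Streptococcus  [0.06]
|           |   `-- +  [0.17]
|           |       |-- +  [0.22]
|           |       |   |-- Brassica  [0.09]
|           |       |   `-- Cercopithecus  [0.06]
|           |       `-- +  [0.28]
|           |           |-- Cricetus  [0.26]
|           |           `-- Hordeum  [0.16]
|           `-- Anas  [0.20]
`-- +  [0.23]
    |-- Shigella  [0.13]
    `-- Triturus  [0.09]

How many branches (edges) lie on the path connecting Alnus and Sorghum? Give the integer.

The MRCA of Alnus and Sorghum is the node subtending ((Sorghum,(Meleagris,(Ateles,Taxidea))),((((Martes,Alnus),(Rattus,Streptococcus)),((Brassica,Cercopithecus),(Cricetus,Hordeum))),Anas)).
From Alnus up to that node: 5 branches. From Sorghum up to the same node: 2 branches. Total: 5 + 2 = 7.

7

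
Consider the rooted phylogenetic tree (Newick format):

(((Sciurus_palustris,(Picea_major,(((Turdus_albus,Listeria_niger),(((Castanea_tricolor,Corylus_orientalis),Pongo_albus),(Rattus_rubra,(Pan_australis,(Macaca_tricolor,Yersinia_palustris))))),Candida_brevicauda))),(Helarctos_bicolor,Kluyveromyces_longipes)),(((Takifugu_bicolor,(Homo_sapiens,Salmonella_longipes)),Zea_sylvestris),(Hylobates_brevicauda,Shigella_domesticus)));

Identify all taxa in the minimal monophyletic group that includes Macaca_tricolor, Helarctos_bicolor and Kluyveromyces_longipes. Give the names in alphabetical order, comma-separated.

Candida_brevicauda, Castanea_tricolor, Corylus_orientalis, Helarctos_bicolor, Kluyveromyces_longipes, Listeria_niger, Macaca_tricolor, Pan_australis, Picea_major, Pongo_albus, Rattus_rubra, Sciurus_palustris, Turdus_albus, Yersinia_palustris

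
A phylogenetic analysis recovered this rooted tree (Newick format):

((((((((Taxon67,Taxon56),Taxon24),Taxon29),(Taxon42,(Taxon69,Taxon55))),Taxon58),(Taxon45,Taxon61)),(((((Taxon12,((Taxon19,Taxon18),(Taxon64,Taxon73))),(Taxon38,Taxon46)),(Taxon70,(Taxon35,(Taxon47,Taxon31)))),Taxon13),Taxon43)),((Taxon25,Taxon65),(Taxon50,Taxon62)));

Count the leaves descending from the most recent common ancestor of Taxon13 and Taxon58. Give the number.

23

The MRCA of Taxon13 and Taxon58 is the node subtending (((((((Taxon67,Taxon56),Taxon24),Taxon29),(Taxon42,(Taxon69,Taxon55))),Taxon58),(Taxon45,Taxon61)),(((((Taxon12,((Taxon19,Taxon18),(Taxon64,Taxon73))),(Taxon38,Taxon46)),(Taxon70,(Taxon35,(Taxon47,Taxon31)))),Taxon13),Taxon43)).
That clade contains 23 terminal taxa: Taxon12, Taxon13, Taxon18, Taxon19, Taxon24, Taxon29, Taxon31, Taxon35, Taxon38, Taxon42, Taxon43, Taxon45, Taxon46, Taxon47, Taxon55, Taxon56, Taxon58, Taxon61, Taxon64, Taxon67, Taxon69, Taxon70, Taxon73.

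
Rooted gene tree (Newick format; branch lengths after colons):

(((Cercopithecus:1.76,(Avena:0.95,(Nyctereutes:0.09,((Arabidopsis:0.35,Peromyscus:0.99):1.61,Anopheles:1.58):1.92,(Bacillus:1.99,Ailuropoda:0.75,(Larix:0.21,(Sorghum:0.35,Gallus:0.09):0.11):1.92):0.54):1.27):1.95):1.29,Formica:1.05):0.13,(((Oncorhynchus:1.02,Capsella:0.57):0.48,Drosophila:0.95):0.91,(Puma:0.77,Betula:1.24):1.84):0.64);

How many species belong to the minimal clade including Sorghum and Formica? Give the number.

The MRCA of Sorghum and Formica is the node subtending ((Cercopithecus,(Avena,(Nyctereutes,((Arabidopsis,Peromyscus),Anopheles),(Bacillus,Ailuropoda,(Larix,(Sorghum,Gallus)))))),Formica).
That clade contains 12 terminal taxa: Ailuropoda, Anopheles, Arabidopsis, Avena, Bacillus, Cercopithecus, Formica, Gallus, Larix, Nyctereutes, Peromyscus, Sorghum.

12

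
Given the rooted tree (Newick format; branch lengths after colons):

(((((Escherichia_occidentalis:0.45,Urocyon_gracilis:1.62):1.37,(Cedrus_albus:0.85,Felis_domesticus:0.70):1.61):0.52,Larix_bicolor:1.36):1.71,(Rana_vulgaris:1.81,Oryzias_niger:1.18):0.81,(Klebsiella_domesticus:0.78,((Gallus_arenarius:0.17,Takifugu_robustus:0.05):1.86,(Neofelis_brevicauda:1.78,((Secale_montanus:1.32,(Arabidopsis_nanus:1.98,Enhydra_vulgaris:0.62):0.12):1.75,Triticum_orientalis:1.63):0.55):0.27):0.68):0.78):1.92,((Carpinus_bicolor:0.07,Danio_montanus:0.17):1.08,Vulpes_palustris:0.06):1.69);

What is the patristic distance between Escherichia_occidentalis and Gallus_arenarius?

The path runs Escherichia_occidentalis → … → MRCA → … → Gallus_arenarius; the MRCA is the node subtending ((((Escherichia_occidentalis,Urocyon_gracilis),(Cedrus_albus,Felis_domesticus)),Larix_bicolor),(Rana_vulgaris,Oryzias_niger),(Klebsiella_domesticus,((Gallus_arenarius,Takifugu_robustus),(Neofelis_brevicauda,((Secale_montanus,(Arabidopsis_nanus,Enhydra_vulgaris)),Triticum_orientalis))))).
Branch lengths along that path: 0.45 + 1.37 + 0.52 + 1.71 + 0.78 + 0.68 + 1.86 + 0.17 = 7.54.

7.54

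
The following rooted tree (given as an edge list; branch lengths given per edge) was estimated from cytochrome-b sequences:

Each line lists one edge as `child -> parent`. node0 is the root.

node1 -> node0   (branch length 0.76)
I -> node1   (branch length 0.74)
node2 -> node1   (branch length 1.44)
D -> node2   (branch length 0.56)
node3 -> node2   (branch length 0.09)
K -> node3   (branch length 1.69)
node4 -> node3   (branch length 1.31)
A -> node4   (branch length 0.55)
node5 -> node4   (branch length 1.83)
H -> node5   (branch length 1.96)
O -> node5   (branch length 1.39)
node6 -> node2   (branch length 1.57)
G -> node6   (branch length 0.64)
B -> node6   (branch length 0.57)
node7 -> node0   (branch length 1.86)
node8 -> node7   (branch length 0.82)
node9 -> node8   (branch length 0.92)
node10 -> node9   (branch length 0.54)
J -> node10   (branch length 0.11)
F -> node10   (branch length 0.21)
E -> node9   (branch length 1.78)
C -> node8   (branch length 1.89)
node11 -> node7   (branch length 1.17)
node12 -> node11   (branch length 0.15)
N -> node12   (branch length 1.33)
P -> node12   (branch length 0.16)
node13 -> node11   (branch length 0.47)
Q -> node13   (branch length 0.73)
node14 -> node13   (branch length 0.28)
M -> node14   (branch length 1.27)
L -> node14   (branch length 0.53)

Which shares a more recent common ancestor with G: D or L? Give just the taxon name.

The MRCA of G and D subtends (D,(K,(A,(H,O))),(G,B)) (7 taxa).
The MRCA of G and L is the root, subtending the entire tree (17 taxa).
The first is nested inside the second, so G shares a more recent common ancestor with D.

D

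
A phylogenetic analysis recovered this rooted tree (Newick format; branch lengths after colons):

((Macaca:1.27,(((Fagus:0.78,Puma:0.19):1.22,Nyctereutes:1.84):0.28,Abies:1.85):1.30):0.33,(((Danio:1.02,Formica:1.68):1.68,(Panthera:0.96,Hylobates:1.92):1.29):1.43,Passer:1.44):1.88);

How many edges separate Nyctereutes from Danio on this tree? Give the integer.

8

The MRCA of Nyctereutes and Danio is the root of the tree.
From Nyctereutes up to that node: 4 branches. From Danio up to the same node: 4 branches. Total: 4 + 4 = 8.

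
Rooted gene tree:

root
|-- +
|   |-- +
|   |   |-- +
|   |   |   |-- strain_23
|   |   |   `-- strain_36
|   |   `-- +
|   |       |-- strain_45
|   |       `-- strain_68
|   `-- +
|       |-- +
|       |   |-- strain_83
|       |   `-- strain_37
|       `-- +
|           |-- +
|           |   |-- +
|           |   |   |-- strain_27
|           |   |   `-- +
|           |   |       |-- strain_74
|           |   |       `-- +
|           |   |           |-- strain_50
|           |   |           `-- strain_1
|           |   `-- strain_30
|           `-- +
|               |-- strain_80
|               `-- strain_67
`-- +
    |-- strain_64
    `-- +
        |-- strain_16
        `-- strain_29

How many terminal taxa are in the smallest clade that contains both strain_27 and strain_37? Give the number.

The MRCA of strain_27 and strain_37 is the node subtending ((strain_83,strain_37),(((strain_27,(strain_74,(strain_50,strain_1))),strain_30),(strain_80,strain_67))).
That clade contains 9 terminal taxa: strain_1, strain_27, strain_30, strain_37, strain_50, strain_67, strain_74, strain_80, strain_83.

9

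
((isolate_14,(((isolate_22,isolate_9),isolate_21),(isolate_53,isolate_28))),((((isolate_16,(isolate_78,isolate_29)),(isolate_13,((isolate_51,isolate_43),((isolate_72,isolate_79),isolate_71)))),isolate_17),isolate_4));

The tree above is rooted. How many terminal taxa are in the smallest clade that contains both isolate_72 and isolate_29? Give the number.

The MRCA of isolate_72 and isolate_29 is the node subtending ((isolate_16,(isolate_78,isolate_29)),(isolate_13,((isolate_51,isolate_43),((isolate_72,isolate_79),isolate_71)))).
That clade contains 9 terminal taxa: isolate_13, isolate_16, isolate_29, isolate_43, isolate_51, isolate_71, isolate_72, isolate_78, isolate_79.

9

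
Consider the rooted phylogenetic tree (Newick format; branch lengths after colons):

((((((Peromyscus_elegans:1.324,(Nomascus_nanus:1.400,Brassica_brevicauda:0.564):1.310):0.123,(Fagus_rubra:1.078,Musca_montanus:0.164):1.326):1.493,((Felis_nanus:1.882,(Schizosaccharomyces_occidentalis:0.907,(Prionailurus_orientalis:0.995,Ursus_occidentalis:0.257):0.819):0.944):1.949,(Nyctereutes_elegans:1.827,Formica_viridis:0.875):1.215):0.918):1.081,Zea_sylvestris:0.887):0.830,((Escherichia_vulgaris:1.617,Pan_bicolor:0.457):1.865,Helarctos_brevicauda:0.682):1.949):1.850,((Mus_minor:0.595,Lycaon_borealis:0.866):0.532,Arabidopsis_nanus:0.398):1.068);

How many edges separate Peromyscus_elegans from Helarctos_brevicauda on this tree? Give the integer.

The MRCA of Peromyscus_elegans and Helarctos_brevicauda is the node subtending (((((Peromyscus_elegans,(Nomascus_nanus,Brassica_brevicauda)),(Fagus_rubra,Musca_montanus)),((Felis_nanus,(Schizosaccharomyces_occidentalis,(Prionailurus_orientalis,Ursus_occidentalis))),(Nyctereutes_elegans,Formica_viridis))),Zea_sylvestris),((Escherichia_vulgaris,Pan_bicolor),Helarctos_brevicauda)).
From Peromyscus_elegans up to that node: 5 branches. From Helarctos_brevicauda up to the same node: 2 branches. Total: 5 + 2 = 7.

7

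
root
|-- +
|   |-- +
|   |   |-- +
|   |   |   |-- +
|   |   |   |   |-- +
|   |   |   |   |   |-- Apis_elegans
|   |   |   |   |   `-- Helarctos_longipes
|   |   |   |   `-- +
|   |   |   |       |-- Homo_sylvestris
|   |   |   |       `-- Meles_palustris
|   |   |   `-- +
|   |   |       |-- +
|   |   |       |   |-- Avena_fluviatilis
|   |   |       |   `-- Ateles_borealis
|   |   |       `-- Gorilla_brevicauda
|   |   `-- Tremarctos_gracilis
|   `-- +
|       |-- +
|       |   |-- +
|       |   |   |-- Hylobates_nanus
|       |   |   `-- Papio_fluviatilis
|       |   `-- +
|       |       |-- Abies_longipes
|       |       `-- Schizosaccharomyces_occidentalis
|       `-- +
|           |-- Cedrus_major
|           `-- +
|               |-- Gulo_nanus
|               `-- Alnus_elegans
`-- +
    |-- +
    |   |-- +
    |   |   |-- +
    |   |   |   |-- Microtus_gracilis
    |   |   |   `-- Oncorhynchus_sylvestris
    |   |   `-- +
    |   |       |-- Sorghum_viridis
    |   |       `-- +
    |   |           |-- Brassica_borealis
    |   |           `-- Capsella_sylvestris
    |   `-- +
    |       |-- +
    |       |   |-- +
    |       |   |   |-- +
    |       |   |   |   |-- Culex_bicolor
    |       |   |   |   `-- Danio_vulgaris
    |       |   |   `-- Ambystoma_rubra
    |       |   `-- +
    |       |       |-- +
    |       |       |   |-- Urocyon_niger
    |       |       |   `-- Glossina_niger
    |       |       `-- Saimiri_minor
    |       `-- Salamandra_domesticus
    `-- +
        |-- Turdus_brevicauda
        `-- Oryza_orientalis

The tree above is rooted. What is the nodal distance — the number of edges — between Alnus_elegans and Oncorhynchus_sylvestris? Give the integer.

The MRCA of Alnus_elegans and Oncorhynchus_sylvestris is the root of the tree.
From Alnus_elegans up to that node: 5 branches. From Oncorhynchus_sylvestris up to the same node: 5 branches. Total: 5 + 5 = 10.

10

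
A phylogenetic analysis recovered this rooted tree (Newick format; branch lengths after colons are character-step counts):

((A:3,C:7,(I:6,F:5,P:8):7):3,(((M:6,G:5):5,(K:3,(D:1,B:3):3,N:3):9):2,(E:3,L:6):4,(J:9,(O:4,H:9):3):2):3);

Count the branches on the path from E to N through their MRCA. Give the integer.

The MRCA of E and N is the node subtending (((M,G),(K,(D,B),N)),(E,L),(J,(O,H))).
From E up to that node: 2 branches. From N up to the same node: 3 branches. Total: 2 + 3 = 5.

5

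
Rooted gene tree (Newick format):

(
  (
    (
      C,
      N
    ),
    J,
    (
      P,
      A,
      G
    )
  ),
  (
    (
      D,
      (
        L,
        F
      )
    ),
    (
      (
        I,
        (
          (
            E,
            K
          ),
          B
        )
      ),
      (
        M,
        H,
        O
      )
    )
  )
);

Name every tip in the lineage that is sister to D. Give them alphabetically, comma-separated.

D attaches to the tree at the node subtending (D,(L,F)).
The other lineage descending from that same node — the sister group — is (L,F); its 2 tips in alphabetical order are the answer.

F, L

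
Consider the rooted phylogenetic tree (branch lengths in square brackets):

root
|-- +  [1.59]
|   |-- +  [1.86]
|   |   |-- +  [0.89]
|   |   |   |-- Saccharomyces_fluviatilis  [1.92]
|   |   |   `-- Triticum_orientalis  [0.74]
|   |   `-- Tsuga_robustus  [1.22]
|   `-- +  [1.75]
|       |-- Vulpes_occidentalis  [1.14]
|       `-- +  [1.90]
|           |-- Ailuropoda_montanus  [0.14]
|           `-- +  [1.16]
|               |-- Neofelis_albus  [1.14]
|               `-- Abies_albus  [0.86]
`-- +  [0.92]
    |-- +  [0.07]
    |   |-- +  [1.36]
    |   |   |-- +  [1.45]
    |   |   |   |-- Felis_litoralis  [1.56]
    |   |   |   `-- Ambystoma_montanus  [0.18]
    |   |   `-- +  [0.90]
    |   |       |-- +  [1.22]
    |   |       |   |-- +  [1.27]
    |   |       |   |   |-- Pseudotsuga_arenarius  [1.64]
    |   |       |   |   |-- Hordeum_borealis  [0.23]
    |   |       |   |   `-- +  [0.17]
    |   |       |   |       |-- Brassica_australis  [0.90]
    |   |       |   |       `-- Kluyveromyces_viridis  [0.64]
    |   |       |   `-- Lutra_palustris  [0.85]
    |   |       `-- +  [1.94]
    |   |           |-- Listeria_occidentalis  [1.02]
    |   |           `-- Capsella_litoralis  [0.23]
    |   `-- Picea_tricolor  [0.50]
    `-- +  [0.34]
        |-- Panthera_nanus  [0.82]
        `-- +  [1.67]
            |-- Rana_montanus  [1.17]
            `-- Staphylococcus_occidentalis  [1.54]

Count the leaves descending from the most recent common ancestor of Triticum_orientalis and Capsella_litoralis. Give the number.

20

The MRCA of Triticum_orientalis and Capsella_litoralis is the root, so the clade is the entire tree.
That clade contains 20 terminal taxa: Abies_albus, Ailuropoda_montanus, Ambystoma_montanus, Brassica_australis, Capsella_litoralis, Felis_litoralis, Hordeum_borealis, Kluyveromyces_viridis, Listeria_occidentalis, Lutra_palustris, Neofelis_albus, Panthera_nanus, Picea_tricolor, Pseudotsuga_arenarius, Rana_montanus, Saccharomyces_fluviatilis, Staphylococcus_occidentalis, Triticum_orientalis, Tsuga_robustus, Vulpes_occidentalis.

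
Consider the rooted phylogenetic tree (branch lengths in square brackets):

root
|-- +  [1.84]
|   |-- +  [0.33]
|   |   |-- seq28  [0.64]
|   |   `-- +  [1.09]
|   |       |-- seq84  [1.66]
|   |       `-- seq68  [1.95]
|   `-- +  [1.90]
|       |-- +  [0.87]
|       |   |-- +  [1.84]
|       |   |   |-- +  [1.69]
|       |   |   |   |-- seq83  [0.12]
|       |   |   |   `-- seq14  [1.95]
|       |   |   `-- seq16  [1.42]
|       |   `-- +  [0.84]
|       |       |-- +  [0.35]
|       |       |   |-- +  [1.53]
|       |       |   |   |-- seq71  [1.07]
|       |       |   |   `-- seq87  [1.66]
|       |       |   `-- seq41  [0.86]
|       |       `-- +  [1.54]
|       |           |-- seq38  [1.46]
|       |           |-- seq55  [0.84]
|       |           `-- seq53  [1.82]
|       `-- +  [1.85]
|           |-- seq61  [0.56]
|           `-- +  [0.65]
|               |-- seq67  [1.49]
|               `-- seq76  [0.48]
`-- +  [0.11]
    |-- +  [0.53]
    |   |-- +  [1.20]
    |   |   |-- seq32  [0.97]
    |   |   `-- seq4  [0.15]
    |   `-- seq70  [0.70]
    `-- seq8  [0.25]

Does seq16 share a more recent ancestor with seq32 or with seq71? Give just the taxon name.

seq71

The MRCA of seq16 and seq71 subtends (((seq83,seq14),seq16),(((seq71,seq87),seq41),(seq38,seq55,seq53))) (9 taxa).
The MRCA of seq16 and seq32 is the root, subtending the entire tree (19 taxa).
The first is nested inside the second, so seq16 shares a more recent common ancestor with seq71.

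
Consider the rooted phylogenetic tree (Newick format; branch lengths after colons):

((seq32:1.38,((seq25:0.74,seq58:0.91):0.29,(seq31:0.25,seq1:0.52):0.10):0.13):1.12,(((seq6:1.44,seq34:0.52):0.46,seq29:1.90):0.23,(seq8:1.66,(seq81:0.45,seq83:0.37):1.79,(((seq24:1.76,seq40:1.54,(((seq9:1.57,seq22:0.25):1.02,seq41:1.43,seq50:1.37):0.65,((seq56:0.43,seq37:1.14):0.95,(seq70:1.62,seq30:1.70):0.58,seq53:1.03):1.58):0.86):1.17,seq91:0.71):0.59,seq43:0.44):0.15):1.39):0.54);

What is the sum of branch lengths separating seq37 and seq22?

5.59

The path runs seq37 → … → MRCA → … → seq22; the MRCA is the node subtending (((seq9,seq22),seq41,seq50),((seq56,seq37),(seq70,seq30),seq53)).
Branch lengths along that path: 1.14 + 0.95 + 1.58 + 0.65 + 1.02 + 0.25 = 5.59.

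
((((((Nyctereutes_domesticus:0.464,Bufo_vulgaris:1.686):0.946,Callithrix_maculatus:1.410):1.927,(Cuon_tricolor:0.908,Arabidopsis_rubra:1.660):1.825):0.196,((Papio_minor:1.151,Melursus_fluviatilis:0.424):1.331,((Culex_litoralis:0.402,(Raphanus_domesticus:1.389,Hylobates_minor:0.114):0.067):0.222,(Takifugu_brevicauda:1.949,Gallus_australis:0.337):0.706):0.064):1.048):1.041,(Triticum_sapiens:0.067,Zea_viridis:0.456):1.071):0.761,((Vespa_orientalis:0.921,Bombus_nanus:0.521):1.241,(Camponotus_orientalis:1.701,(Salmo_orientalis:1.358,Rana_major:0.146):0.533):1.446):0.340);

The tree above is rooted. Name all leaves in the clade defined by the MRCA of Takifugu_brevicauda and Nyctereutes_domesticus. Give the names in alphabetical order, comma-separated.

Arabidopsis_rubra, Bufo_vulgaris, Callithrix_maculatus, Culex_litoralis, Cuon_tricolor, Gallus_australis, Hylobates_minor, Melursus_fluviatilis, Nyctereutes_domesticus, Papio_minor, Raphanus_domesticus, Takifugu_brevicauda

Tracing Takifugu_brevicauda: it sits inside (Takifugu_brevicauda,Gallus_australis).
Tracing Nyctereutes_domesticus: it sits inside (Nyctereutes_domesticus,Bufo_vulgaris).
The smallest clade enclosing both is ((((Nyctereutes_domesticus,Bufo_vulgaris),Callithrix_maculatus),(Cuon_tricolor,Arabidopsis_rubra)),((Papio_minor,Melursus_fluviatilis),((Culex_litoralis,(Raphanus_domesticus,Hylobates_minor)),(Takifugu_brevicauda,Gallus_australis)))); the answer is its 12 terminal taxa in alphabetical order.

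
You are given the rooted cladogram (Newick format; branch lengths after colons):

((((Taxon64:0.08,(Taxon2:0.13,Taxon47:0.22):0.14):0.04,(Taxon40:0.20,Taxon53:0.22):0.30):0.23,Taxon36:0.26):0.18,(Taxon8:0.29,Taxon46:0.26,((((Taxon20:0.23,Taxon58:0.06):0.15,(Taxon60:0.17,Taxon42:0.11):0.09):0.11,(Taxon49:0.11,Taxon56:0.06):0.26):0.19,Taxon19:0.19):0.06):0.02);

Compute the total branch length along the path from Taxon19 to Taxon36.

0.71

The path runs Taxon19 → … → MRCA → … → Taxon36; the MRCA is the root of the tree.
Branch lengths along that path: 0.19 + 0.06 + 0.02 + 0.18 + 0.26 = 0.71.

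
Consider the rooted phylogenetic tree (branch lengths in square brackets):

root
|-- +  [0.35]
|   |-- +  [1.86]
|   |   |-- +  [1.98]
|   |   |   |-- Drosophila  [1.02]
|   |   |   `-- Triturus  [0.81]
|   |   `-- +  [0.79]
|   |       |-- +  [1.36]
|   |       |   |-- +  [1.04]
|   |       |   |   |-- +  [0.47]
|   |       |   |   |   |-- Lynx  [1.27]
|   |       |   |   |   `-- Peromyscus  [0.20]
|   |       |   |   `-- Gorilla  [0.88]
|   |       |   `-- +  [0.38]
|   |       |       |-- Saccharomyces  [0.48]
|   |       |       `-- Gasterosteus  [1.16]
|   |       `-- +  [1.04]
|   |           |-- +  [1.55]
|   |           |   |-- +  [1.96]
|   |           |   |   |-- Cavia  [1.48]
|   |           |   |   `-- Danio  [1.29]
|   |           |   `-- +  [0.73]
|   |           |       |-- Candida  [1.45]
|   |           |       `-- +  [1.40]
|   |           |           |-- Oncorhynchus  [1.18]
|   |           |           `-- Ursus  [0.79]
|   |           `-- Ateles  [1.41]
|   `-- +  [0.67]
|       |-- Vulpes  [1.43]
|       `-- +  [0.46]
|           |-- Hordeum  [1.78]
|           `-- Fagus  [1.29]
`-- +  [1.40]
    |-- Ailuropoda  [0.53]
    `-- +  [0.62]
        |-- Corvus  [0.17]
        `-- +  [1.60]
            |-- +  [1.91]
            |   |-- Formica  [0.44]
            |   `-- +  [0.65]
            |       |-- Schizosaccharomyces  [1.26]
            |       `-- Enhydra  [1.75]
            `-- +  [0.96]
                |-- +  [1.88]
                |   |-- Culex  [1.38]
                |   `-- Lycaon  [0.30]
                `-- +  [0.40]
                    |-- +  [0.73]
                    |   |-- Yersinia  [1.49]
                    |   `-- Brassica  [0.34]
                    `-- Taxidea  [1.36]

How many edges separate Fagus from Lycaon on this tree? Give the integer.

The MRCA of Fagus and Lycaon is the root of the tree.
From Fagus up to that node: 4 branches. From Lycaon up to the same node: 6 branches. Total: 4 + 6 = 10.

10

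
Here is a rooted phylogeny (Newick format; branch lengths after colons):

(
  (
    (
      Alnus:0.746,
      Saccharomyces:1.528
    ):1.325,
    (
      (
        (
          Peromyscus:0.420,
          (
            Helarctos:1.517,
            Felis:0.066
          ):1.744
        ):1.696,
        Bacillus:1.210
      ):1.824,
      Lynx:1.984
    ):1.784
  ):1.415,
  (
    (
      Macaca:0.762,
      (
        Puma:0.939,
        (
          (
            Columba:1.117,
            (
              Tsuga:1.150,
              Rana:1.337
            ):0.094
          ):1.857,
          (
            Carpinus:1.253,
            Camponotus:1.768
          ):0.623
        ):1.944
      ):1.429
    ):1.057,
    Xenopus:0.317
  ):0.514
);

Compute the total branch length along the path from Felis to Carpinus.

The path runs Felis → … → MRCA → … → Carpinus; the MRCA is the root of the tree.
Branch lengths along that path: 0.066 + 1.744 + 1.696 + 1.824 + 1.784 + 1.415 + 0.514 + 1.057 + 1.429 + 1.944 + 0.623 + 1.253 = 15.349.

15.349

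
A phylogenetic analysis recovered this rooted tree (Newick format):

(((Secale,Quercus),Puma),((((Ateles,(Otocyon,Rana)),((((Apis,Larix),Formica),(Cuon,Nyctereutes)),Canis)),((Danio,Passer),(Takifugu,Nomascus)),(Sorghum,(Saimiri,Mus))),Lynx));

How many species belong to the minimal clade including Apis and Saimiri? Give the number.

16

The MRCA of Apis and Saimiri is the node subtending (((Ateles,(Otocyon,Rana)),((((Apis,Larix),Formica),(Cuon,Nyctereutes)),Canis)),((Danio,Passer),(Takifugu,Nomascus)),(Sorghum,(Saimiri,Mus))).
That clade contains 16 terminal taxa: Apis, Ateles, Canis, Cuon, Danio, Formica, Larix, Mus, Nomascus, Nyctereutes, Otocyon, Passer, Rana, Saimiri, Sorghum, Takifugu.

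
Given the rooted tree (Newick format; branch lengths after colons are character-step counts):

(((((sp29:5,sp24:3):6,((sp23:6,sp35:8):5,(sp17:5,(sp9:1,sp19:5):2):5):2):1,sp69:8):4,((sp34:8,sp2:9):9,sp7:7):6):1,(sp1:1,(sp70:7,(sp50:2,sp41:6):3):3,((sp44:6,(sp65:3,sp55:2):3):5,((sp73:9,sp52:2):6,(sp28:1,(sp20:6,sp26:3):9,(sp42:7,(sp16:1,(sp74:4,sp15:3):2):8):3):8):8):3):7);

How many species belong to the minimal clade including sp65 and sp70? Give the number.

16

The MRCA of sp65 and sp70 is the node subtending (sp1,(sp70,(sp50,sp41)),((sp44,(sp65,sp55)),((sp73,sp52),(sp28,(sp20,sp26),(sp42,(sp16,(sp74,sp15))))))).
That clade contains 16 terminal taxa: sp1, sp15, sp16, sp20, sp26, sp28, sp41, sp42, sp44, sp50, sp52, sp55, sp65, sp70, sp73, sp74.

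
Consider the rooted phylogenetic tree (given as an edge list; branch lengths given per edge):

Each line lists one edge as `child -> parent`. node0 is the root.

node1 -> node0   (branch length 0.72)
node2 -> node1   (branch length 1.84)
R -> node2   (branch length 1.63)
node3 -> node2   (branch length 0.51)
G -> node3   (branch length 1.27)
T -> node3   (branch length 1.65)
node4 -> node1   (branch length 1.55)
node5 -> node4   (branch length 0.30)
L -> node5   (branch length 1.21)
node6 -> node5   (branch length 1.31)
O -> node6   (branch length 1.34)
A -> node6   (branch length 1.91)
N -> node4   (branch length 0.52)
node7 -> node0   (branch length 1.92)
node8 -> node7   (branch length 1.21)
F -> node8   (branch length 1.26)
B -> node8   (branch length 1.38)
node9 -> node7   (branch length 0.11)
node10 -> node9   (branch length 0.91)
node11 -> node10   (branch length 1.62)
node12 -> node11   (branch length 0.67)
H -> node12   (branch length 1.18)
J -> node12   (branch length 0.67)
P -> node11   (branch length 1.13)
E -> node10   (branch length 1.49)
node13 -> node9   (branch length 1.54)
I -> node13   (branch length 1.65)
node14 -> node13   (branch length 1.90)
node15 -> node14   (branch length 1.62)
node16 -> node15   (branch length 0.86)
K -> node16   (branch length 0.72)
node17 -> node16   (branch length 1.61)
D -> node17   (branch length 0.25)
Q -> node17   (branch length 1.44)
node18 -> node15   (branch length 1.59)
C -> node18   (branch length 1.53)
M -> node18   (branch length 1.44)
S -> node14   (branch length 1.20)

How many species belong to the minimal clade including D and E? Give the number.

11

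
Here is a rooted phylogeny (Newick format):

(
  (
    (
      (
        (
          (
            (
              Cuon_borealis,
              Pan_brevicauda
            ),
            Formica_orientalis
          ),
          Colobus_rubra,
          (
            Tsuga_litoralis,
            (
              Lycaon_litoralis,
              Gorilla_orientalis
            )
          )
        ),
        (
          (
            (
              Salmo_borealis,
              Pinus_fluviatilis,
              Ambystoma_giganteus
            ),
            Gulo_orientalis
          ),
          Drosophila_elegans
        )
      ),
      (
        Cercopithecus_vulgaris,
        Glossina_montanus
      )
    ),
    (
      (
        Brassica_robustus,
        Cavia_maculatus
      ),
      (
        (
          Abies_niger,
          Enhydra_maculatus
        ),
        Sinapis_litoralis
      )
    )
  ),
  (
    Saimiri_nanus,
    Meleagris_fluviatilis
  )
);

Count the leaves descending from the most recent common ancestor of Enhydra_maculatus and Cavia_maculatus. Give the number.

5

The MRCA of Enhydra_maculatus and Cavia_maculatus is the node subtending ((Brassica_robustus,Cavia_maculatus),((Abies_niger,Enhydra_maculatus),Sinapis_litoralis)).
That clade contains 5 terminal taxa: Abies_niger, Brassica_robustus, Cavia_maculatus, Enhydra_maculatus, Sinapis_litoralis.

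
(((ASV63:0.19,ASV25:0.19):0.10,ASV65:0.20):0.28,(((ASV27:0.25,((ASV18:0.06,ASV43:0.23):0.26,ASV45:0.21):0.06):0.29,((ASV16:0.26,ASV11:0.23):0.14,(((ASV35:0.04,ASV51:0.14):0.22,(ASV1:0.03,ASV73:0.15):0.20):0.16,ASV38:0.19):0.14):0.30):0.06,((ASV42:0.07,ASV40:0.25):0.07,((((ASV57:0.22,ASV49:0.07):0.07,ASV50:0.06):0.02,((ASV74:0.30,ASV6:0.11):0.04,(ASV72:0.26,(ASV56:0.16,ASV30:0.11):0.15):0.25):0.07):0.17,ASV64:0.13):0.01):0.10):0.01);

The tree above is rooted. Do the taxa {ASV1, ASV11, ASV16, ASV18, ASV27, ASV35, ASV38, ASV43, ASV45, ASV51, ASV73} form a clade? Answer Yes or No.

Yes

The most recent common ancestor of these taxa subtends ((ASV27,((ASV18,ASV43),ASV45)),((ASV16,ASV11),(((ASV35,ASV51),(ASV1,ASV73)),ASV38))).
That clade has exactly 11 tips — every listed taxon and nothing else — so the group is monophyletic.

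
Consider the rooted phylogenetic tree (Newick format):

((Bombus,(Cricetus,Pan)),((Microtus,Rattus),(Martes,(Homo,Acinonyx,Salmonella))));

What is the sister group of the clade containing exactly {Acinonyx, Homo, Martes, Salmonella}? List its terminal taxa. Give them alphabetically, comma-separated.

Microtus, Rattus

The clade containing exactly {Acinonyx, Homo, Martes, Salmonella} attaches to the tree at the node subtending ((Microtus,Rattus),(Martes,(Homo,Acinonyx,Salmonella))).
The other lineage descending from that same node — the sister group — is (Microtus,Rattus); its 2 tips in alphabetical order are the answer.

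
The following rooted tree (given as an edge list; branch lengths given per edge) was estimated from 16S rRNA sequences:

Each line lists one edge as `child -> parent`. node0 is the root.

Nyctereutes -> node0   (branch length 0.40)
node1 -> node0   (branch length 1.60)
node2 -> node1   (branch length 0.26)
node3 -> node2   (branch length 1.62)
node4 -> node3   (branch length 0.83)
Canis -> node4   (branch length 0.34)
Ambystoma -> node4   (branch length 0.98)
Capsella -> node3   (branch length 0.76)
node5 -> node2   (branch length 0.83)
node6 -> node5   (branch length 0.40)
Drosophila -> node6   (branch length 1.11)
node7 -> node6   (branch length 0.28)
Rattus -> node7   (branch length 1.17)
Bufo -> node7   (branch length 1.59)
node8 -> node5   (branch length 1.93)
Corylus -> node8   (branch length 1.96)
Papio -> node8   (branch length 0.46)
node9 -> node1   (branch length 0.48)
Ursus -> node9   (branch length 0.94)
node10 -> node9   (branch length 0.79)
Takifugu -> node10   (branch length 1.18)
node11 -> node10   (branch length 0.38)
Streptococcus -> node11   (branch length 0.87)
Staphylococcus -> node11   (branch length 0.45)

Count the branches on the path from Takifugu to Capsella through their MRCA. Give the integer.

6

The MRCA of Takifugu and Capsella is the node subtending ((((Canis,Ambystoma),Capsella),((Drosophila,(Rattus,Bufo)),(Corylus,Papio))),(Ursus,(Takifugu,(Streptococcus,Staphylococcus)))).
From Takifugu up to that node: 3 branches. From Capsella up to the same node: 3 branches. Total: 3 + 3 = 6.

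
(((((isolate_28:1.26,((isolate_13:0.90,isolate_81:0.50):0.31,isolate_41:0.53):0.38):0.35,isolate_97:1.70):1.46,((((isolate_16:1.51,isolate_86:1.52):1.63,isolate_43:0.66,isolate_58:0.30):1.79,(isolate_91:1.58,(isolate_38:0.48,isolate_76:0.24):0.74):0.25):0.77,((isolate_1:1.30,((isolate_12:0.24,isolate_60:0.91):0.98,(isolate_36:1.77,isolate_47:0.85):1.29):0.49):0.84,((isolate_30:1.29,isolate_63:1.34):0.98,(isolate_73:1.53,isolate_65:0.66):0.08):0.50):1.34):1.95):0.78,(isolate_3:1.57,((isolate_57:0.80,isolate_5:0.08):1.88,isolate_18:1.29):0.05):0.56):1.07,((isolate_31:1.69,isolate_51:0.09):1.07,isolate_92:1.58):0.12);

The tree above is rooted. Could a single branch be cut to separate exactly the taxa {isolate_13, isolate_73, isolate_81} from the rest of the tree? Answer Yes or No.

No

The MRCA of the listed taxa subtends (((isolate_28,((isolate_13,isolate_81),isolate_41)),isolate_97),((((isolate_16,isolate_86),isolate_43,isolate_58),(isolate_91,(isolate_38,isolate_76))),((isolate_1,((isolate_12,isolate_60),(isolate_36,isolate_47))),((isolate_30,isolate_63),(isolate_73,isolate_65))))).
That clade also contains isolate_1, isolate_12, isolate_16, isolate_28, isolate_30, isolate_36, isolate_38, isolate_41, isolate_43, isolate_47, isolate_58, isolate_60, isolate_63, isolate_65, isolate_76, isolate_86, isolate_91, isolate_97, which are not in the proposed group, so the group is not monophyletic.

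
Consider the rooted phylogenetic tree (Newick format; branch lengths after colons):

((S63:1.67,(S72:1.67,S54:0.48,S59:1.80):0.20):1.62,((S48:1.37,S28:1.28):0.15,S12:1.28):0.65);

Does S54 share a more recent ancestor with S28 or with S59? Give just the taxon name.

S59

The MRCA of S54 and S59 subtends (S72,S54,S59) (3 taxa).
The MRCA of S54 and S28 is the root, subtending the entire tree (7 taxa).
The first is nested inside the second, so S54 shares a more recent common ancestor with S59.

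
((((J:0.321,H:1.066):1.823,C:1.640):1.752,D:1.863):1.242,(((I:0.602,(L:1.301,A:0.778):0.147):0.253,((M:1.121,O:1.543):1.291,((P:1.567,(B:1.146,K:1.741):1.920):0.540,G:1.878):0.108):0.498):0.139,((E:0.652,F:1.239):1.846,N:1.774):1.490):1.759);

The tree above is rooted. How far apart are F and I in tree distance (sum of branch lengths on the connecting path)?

The path runs F → … → MRCA → … → I; the MRCA is the node subtending (((I,(L,A)),((M,O),((P,(B,K)),G))),((E,F),N)).
Branch lengths along that path: 1.239 + 1.846 + 1.490 + 0.139 + 0.253 + 0.602 = 5.569.

5.569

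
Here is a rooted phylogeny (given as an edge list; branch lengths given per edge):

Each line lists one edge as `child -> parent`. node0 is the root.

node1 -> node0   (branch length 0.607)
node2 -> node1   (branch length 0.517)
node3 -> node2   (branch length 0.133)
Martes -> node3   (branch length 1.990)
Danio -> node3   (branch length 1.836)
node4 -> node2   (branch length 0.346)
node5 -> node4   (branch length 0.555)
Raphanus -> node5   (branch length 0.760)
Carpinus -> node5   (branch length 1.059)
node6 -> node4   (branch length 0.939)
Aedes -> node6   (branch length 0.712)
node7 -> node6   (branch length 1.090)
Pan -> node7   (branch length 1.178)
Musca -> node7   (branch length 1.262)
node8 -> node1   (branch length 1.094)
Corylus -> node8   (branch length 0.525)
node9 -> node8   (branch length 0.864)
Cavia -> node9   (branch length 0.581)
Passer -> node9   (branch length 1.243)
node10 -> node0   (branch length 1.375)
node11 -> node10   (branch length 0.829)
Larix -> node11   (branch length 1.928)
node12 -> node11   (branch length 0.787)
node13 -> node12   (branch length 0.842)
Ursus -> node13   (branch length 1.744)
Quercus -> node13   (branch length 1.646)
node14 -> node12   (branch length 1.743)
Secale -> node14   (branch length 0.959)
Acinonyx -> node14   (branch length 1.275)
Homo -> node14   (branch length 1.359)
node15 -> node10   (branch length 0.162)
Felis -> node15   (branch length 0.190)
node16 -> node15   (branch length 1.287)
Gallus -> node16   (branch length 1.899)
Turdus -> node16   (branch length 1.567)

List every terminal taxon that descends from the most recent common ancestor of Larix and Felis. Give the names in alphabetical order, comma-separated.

Acinonyx, Felis, Gallus, Homo, Larix, Quercus, Secale, Turdus, Ursus

Tracing Larix: it sits inside (Larix,((Ursus,Quercus),(Secale,Acinonyx,Homo))).
Tracing Felis: it sits inside (Felis,(Gallus,Turdus)).
The smallest clade enclosing both is ((Larix,((Ursus,Quercus),(Secale,Acinonyx,Homo))),(Felis,(Gallus,Turdus))); the answer is its 9 terminal taxa in alphabetical order.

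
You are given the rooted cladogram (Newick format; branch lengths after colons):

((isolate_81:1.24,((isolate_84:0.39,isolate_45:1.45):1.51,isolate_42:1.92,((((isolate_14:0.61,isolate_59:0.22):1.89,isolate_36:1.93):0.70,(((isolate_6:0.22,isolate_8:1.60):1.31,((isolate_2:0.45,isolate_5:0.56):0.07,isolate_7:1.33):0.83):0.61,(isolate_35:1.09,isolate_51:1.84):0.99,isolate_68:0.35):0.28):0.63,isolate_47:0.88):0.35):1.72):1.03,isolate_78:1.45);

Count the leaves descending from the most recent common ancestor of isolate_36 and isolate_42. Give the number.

15

The MRCA of isolate_36 and isolate_42 is the node subtending ((isolate_84,isolate_45),isolate_42,((((isolate_14,isolate_59),isolate_36),(((isolate_6,isolate_8),((isolate_2,isolate_5),isolate_7)),(isolate_35,isolate_51),isolate_68)),isolate_47)).
That clade contains 15 terminal taxa: isolate_14, isolate_2, isolate_35, isolate_36, isolate_42, isolate_45, isolate_47, isolate_5, isolate_51, isolate_59, isolate_6, isolate_68, isolate_7, isolate_8, isolate_84.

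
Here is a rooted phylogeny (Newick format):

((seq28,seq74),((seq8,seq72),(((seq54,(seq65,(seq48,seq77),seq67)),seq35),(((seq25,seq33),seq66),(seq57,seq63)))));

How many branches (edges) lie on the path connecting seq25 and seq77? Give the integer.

The MRCA of seq25 and seq77 is the node subtending (((seq54,(seq65,(seq48,seq77),seq67)),seq35),(((seq25,seq33),seq66),(seq57,seq63))).
From seq25 up to that node: 4 branches. From seq77 up to the same node: 5 branches. Total: 4 + 5 = 9.

9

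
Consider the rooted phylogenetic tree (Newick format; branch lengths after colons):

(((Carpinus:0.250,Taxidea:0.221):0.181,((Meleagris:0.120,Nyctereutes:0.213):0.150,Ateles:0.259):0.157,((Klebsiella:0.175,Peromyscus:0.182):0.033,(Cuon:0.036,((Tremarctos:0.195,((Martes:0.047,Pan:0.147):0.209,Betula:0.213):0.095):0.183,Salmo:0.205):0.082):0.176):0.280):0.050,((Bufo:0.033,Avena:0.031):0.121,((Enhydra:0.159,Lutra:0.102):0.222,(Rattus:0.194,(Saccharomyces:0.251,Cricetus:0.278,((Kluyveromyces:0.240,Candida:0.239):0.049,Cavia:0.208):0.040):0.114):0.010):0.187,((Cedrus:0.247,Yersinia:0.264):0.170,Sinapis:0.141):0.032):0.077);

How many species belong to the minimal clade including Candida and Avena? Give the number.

13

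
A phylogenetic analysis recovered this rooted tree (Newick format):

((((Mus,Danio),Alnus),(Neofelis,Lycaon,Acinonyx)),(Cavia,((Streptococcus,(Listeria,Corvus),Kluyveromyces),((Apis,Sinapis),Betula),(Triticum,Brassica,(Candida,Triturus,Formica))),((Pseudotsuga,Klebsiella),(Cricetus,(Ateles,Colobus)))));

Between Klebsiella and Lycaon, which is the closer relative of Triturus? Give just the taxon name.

Klebsiella

The MRCA of Triturus and Klebsiella subtends (Cavia,((Streptococcus,(Listeria,Corvus),Kluyveromyces),((Apis,Sinapis),Betula),(Triticum,Brassica,(Candida,Triturus,Formica))),((Pseudotsuga,Klebsiella),(Cricetus,(Ateles,Colobus)))) (18 taxa).
The MRCA of Triturus and Lycaon is the root, subtending the entire tree (24 taxa).
The first is nested inside the second, so Triturus shares a more recent common ancestor with Klebsiella.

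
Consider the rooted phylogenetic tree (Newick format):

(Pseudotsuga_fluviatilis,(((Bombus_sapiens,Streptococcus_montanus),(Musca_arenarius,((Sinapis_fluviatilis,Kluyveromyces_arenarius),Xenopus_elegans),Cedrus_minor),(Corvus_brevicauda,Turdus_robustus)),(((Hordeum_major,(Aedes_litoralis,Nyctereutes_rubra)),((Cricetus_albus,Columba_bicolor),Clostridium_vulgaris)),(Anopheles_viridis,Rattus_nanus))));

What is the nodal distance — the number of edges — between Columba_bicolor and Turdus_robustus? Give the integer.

8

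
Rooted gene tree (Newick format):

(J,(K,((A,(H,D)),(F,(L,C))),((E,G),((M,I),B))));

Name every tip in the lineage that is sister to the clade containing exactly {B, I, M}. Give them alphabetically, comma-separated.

The clade containing exactly {B, I, M} attaches to the tree at the node subtending ((E,G),((M,I),B)).
The other lineage descending from that same node — the sister group — is (E,G); its 2 tips in alphabetical order are the answer.

E, G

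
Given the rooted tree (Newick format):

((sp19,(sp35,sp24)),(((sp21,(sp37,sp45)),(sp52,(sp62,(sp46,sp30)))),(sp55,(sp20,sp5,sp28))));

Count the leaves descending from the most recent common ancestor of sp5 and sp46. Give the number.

11

The MRCA of sp5 and sp46 is the node subtending (((sp21,(sp37,sp45)),(sp52,(sp62,(sp46,sp30)))),(sp55,(sp20,sp5,sp28))).
That clade contains 11 terminal taxa: sp20, sp21, sp28, sp30, sp37, sp45, sp46, sp5, sp52, sp55, sp62.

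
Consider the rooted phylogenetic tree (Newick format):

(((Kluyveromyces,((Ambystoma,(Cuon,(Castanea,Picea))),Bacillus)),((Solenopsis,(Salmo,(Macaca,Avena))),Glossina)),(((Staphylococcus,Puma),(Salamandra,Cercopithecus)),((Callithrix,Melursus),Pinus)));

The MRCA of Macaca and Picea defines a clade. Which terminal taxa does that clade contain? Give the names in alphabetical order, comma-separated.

Tracing Macaca: it sits inside (Macaca,Avena).
Tracing Picea: it sits inside (Castanea,Picea).
The smallest clade enclosing both is ((Kluyveromyces,((Ambystoma,(Cuon,(Castanea,Picea))),Bacillus)),((Solenopsis,(Salmo,(Macaca,Avena))),Glossina)); the answer is its 11 terminal taxa in alphabetical order.

Ambystoma, Avena, Bacillus, Castanea, Cuon, Glossina, Kluyveromyces, Macaca, Picea, Salmo, Solenopsis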